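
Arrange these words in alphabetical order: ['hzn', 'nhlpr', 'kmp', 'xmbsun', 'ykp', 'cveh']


Compare strings character by character (the first differing letter decides):
  'cveh' < 'hzn' since 'c' < 'h' at position 1
  'hzn' < 'kmp' since 'h' < 'k' at position 1
  'kmp' < 'nhlpr' since 'k' < 'n' at position 1
  'nhlpr' < 'xmbsun' since 'n' < 'x' at position 1
  'xmbsun' < 'ykp' since 'x' < 'y' at position 1
Chaining these comparisons gives the alphabetical order.
Final answer: ['cveh', 'hzn', 'kmp', 'nhlpr', 'xmbsun', 'ykp']


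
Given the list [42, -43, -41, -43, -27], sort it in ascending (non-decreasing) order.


Original list: [42, -43, -41, -43, -27]
Repeatedly take the smallest remaining element:
  Remaining [42, -43, -41, -43, -27] -> smallest is -43
  Remaining [42, -41, -43, -27] -> smallest is -43
  Remaining [42, -41, -27] -> smallest is -41
  Remaining [42, -27] -> smallest is -27
  Remaining [42] -> smallest is 42
Collecting the picks in order gives the sorted list.
Final answer: [-43, -43, -41, -27, 42]


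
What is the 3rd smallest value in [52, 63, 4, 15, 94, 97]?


Sort ascending: [4, 15, 52, 63, 94, 97]
The 3rd element (1-indexed) is at index 2.
Value = 52
Final answer: 52


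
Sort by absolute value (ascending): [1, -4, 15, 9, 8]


Compute absolute values:
  |1| = 1
  |-4| = 4
  |15| = 15
  |9| = 9
  |8| = 8
Absolute values in increasing order: 1 < 4 < 8 < 9 < 15
Listing the original numbers in that order gives the answer.
Final answer: [1, -4, 8, 9, 15]


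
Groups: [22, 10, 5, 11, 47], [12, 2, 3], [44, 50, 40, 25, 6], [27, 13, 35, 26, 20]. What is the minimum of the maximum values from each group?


Find max of each group:
  Group 1: [22, 10, 5, 11, 47] -> max = 47
  Group 2: [12, 2, 3] -> max = 12
  Group 3: [44, 50, 40, 25, 6] -> max = 50
  Group 4: [27, 13, 35, 26, 20] -> max = 35
Maxes: [47, 12, 50, 35]
Minimum of maxes = 12
Final answer: 12


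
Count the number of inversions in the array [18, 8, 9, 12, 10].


For each element, count the later elements that are smaller than it:
  18 (index 0): smaller elements after it = [8, 9, 12, 10] -> 4
  8 (index 1): smaller elements after it = [] -> 0
  9 (index 2): smaller elements after it = [] -> 0
  12 (index 3): smaller elements after it = [10] -> 1
Total inversions = 4 + 0 + 0 + 1 = 5
Final answer: 5


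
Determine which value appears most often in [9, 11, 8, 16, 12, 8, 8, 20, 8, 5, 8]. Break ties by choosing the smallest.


Count the frequency of each value:
  5 appears 1 time(s)
  8 appears 5 time(s)
  9 appears 1 time(s)
  11 appears 1 time(s)
  12 appears 1 time(s)
  16 appears 1 time(s)
  20 appears 1 time(s)
Maximum frequency is 5.
Only 8 reaches that frequency, so it is the mode.
Final answer: 8


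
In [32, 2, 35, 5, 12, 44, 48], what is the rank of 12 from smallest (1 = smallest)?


Sort ascending: [2, 5, 12, 32, 35, 44, 48]
Find 12 in the sorted list.
12 is at position 3 (1-indexed).
Final answer: 3


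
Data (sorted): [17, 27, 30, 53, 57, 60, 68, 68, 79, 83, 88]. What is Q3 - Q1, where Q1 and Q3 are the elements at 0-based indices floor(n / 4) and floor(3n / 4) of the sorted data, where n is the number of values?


The data has n = 11 elements.
Q1 index = floor(11 / 4) = floor(2.75) = 2; Q3 index = floor(3 * 11 / 4) = floor(8.25) = 8
Q1 = element at index 2 = 30
Q3 = element at index 8 = 79
IQR = 79 - 30 = 49
Final answer: 49


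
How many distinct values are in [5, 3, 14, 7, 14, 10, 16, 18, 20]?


List all unique values:
Distinct values: [3, 5, 7, 10, 14, 16, 18, 20]
Count = 8
Final answer: 8


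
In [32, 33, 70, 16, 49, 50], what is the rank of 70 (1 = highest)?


Sort descending: [70, 50, 49, 33, 32, 16]
Find 70 in the sorted list.
70 is at position 1.
Final answer: 1


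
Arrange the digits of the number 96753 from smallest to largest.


The number 96753 has digits: 9, 6, 7, 5, 3
Sorted: 3, 5, 6, 7, 9
Joining the sorted digits gives the result.
Final answer: 35679


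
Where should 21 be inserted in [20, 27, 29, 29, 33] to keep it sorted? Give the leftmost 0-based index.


List is sorted: [20, 27, 29, 29, 33]
We need the leftmost position where 21 can be inserted, i.e. the first index whose element is >= 21 (or the end of the list if none is).
Binary search with low=0, high=5 (0-based indices):
  low=0, high=5, mid=2: a[2]=29 >= 21, so high = 2
  low=0, high=2, mid=1: a[1]=27 >= 21, so high = 1
  low=0, high=1, mid=0: a[0]=20 < 21, so low = 1
Now low = high = 1, so the insertion index is 1.
Final answer: 1


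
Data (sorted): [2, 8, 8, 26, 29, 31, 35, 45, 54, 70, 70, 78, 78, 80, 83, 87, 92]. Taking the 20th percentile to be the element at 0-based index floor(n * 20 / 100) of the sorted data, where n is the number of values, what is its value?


The dataset has n = 17 elements.
Index = floor(17 * 20 / 100) = floor(340 / 100) = floor(3.4) = 3
Counting from index 0 in the sorted data, the element at index 3 is 26.
Final answer: 26


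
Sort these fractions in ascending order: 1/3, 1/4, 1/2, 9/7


Convert to decimal for comparison:
  1/3 = 0.3333
  1/4 = 0.25
  1/2 = 0.5
  9/7 = 1.2857
Decimals in increasing order: 0.25 < 0.3333 < 0.5 < 1.2857
Writing each back as its fraction gives the sorted order.
Final answer: 1/4, 1/3, 1/2, 9/7


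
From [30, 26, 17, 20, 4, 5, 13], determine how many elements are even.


Check each element:
  30 is even
  26 is even
  17 is odd
  20 is even
  4 is even
  5 is odd
  13 is odd
Evens: [30, 26, 20, 4]
Count of evens = 4
Final answer: 4


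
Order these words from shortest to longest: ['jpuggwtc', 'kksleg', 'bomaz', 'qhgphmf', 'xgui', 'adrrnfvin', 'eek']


Compute lengths:
  'jpuggwtc' has length 8
  'kksleg' has length 6
  'bomaz' has length 5
  'qhgphmf' has length 7
  'xgui' has length 4
  'adrrnfvin' has length 9
  'eek' has length 3
Lengths in increasing order: 3 < 4 < 5 < 6 < 7 < 8 < 9
Listing the words in that order gives the answer.
Final answer: ['eek', 'xgui', 'bomaz', 'kksleg', 'qhgphmf', 'jpuggwtc', 'adrrnfvin']


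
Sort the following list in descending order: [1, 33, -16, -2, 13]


Original list: [1, 33, -16, -2, 13]
Repeatedly take the largest remaining element:
  Remaining [1, 33, -16, -2, 13] -> largest is 33
  Remaining [1, -16, -2, 13] -> largest is 13
  Remaining [1, -16, -2] -> largest is 1
  Remaining [-16, -2] -> largest is -2
  Remaining [-16] -> largest is -16
Collecting the picks in order gives the descending list.
Final answer: [33, 13, 1, -2, -16]


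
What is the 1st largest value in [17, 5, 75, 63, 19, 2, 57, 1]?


Sort descending: [75, 63, 57, 19, 17, 5, 2, 1]
The 1st element (1-indexed) is at index 0.
Value = 75
Final answer: 75


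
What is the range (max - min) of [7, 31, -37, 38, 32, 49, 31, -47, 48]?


Maximum value: 49
Minimum value: -47
Range = 49 - (-47) = 96
Final answer: 96


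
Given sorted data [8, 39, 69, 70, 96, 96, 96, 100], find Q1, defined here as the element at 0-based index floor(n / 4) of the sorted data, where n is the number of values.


The list has n = 8 elements.
Q1 index = floor(8 / 4) = floor(2) = 2
Counting from index 0 in the sorted data, the element at index 2 is 69.
Final answer: 69


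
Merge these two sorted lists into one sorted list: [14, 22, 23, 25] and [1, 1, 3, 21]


List A: [14, 22, 23, 25]
List B: [1, 1, 3, 21]
Repeatedly compare the front elements and take the smaller:
  14 vs 1 -> take 1
  14 vs 1 -> take 1
  14 vs 3 -> take 3
  14 vs 21 -> take 14
  22 vs 21 -> take 21
  B is exhausted; append the rest of A: [22, 23, 25]
Final answer: [1, 1, 3, 14, 21, 22, 23, 25]


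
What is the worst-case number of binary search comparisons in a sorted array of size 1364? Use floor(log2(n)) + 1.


Binary search halves the search space each step.
Maximum comparisons = floor(log2(1364)) + 1
log2(1364) = 10.4136
floor(log2(1364)) = 10, so 10 + 1 = 11
Final answer: 11


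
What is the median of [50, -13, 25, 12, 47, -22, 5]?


First, sort the list: [-22, -13, 5, 12, 25, 47, 50]
The list has 7 elements (odd count).
The middle index is 3 (0-based), and the element there is 12.
Final answer: 12


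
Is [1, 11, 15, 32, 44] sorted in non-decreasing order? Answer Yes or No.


Check consecutive pairs:
  1 <= 11? True
  11 <= 15? True
  15 <= 32? True
  32 <= 44? True
Every consecutive pair is in order, so the list is non-decreasing.
Final answer: Yes


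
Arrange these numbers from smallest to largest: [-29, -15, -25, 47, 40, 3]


Original list: [-29, -15, -25, 47, 40, 3]
Repeatedly take the smallest remaining element:
  Remaining [-29, -15, -25, 47, 40, 3] -> smallest is -29
  Remaining [-15, -25, 47, 40, 3] -> smallest is -25
  Remaining [-15, 47, 40, 3] -> smallest is -15
  Remaining [47, 40, 3] -> smallest is 3
  Remaining [47, 40] -> smallest is 40
  Remaining [47] -> smallest is 47
Collecting the picks in order gives the sorted list.
Final answer: [-29, -25, -15, 3, 40, 47]


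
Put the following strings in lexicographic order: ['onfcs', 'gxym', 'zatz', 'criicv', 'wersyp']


Compare strings character by character (the first differing letter decides):
  'criicv' < 'gxym' since 'c' < 'g' at position 1
  'gxym' < 'onfcs' since 'g' < 'o' at position 1
  'onfcs' < 'wersyp' since 'o' < 'w' at position 1
  'wersyp' < 'zatz' since 'w' < 'z' at position 1
Chaining these comparisons gives the alphabetical order.
Final answer: ['criicv', 'gxym', 'onfcs', 'wersyp', 'zatz']


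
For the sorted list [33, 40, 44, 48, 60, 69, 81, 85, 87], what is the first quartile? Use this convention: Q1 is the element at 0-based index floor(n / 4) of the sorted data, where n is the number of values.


The list has n = 9 elements.
Q1 index = floor(9 / 4) = floor(2.25) = 2
Counting from index 0 in the sorted data, the element at index 2 is 44.
Final answer: 44


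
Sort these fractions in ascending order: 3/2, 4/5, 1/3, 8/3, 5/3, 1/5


Convert to decimal for comparison:
  3/2 = 1.5
  4/5 = 0.8
  1/3 = 0.3333
  8/3 = 2.6667
  5/3 = 1.6667
  1/5 = 0.2
Decimals in increasing order: 0.2 < 0.3333 < 0.8 < 1.5 < 1.6667 < 2.6667
Writing each back as its fraction gives the sorted order.
Final answer: 1/5, 1/3, 4/5, 3/2, 5/3, 8/3


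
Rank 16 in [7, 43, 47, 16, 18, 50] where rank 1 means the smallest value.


Sort ascending: [7, 16, 18, 43, 47, 50]
Find 16 in the sorted list.
16 is at position 2 (1-indexed).
Final answer: 2


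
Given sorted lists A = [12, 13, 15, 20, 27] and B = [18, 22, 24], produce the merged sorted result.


List A: [12, 13, 15, 20, 27]
List B: [18, 22, 24]
Repeatedly compare the front elements and take the smaller:
  12 vs 18 -> take 12
  13 vs 18 -> take 13
  15 vs 18 -> take 15
  20 vs 18 -> take 18
  20 vs 22 -> take 20
  27 vs 22 -> take 22
  27 vs 24 -> take 24
  B is exhausted; append the rest of A: [27]
Final answer: [12, 13, 15, 18, 20, 22, 24, 27]


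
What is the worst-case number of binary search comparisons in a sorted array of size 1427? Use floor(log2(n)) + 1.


Binary search halves the search space each step.
Maximum comparisons = floor(log2(1427)) + 1
log2(1427) = 10.4788
floor(log2(1427)) = 10, so 10 + 1 = 11
Final answer: 11


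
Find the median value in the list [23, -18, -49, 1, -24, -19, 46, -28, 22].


First, sort the list: [-49, -28, -24, -19, -18, 1, 22, 23, 46]
The list has 9 elements (odd count).
The middle index is 4 (0-based), and the element there is -18.
Final answer: -18


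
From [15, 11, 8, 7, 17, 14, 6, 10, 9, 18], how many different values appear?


List all unique values:
Distinct values: [6, 7, 8, 9, 10, 11, 14, 15, 17, 18]
Count = 10
Final answer: 10


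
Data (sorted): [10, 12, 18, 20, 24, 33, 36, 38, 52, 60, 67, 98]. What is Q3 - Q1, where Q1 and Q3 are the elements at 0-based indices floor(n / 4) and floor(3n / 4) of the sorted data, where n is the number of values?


The data has n = 12 elements.
Q1 index = floor(12 / 4) = floor(3) = 3; Q3 index = floor(3 * 12 / 4) = floor(9) = 9
Q1 = element at index 3 = 20
Q3 = element at index 9 = 60
IQR = 60 - 20 = 40
Final answer: 40


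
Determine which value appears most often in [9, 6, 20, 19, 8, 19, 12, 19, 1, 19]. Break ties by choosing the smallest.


Count the frequency of each value:
  1 appears 1 time(s)
  6 appears 1 time(s)
  8 appears 1 time(s)
  9 appears 1 time(s)
  12 appears 1 time(s)
  19 appears 4 time(s)
  20 appears 1 time(s)
Maximum frequency is 4.
Only 19 reaches that frequency, so it is the mode.
Final answer: 19


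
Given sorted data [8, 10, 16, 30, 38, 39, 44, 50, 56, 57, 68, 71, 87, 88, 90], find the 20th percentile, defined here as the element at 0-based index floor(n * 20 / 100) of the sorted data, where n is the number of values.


The dataset has n = 15 elements.
Index = floor(15 * 20 / 100) = floor(300 / 100) = floor(3) = 3
Counting from index 0 in the sorted data, the element at index 3 is 30.
Final answer: 30


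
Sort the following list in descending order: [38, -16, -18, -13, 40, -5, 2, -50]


Original list: [38, -16, -18, -13, 40, -5, 2, -50]
Repeatedly take the largest remaining element:
  Remaining [38, -16, -18, -13, 40, -5, 2, -50] -> largest is 40
  Remaining [38, -16, -18, -13, -5, 2, -50] -> largest is 38
  Remaining [-16, -18, -13, -5, 2, -50] -> largest is 2
  Remaining [-16, -18, -13, -5, -50] -> largest is -5
  Remaining [-16, -18, -13, -50] -> largest is -13
  Remaining [-16, -18, -50] -> largest is -16
  Remaining [-18, -50] -> largest is -18
  Remaining [-50] -> largest is -50
Collecting the picks in order gives the descending list.
Final answer: [40, 38, 2, -5, -13, -16, -18, -50]


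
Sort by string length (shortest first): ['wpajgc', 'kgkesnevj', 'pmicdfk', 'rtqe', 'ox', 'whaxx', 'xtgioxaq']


Compute lengths:
  'wpajgc' has length 6
  'kgkesnevj' has length 9
  'pmicdfk' has length 7
  'rtqe' has length 4
  'ox' has length 2
  'whaxx' has length 5
  'xtgioxaq' has length 8
Lengths in increasing order: 2 < 4 < 5 < 6 < 7 < 8 < 9
Listing the words in that order gives the answer.
Final answer: ['ox', 'rtqe', 'whaxx', 'wpajgc', 'pmicdfk', 'xtgioxaq', 'kgkesnevj']


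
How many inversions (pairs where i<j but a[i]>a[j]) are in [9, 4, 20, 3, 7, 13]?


For each element, count the later elements that are smaller than it:
  9 (index 0): smaller elements after it = [4, 3, 7] -> 3
  4 (index 1): smaller elements after it = [3] -> 1
  20 (index 2): smaller elements after it = [3, 7, 13] -> 3
  3 (index 3): smaller elements after it = [] -> 0
  7 (index 4): smaller elements after it = [] -> 0
Total inversions = 3 + 1 + 3 + 0 + 0 = 7
Final answer: 7


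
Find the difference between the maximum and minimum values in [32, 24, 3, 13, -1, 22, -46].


Maximum value: 32
Minimum value: -46
Range = 32 - (-46) = 78
Final answer: 78


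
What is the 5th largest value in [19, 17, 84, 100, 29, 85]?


Sort descending: [100, 85, 84, 29, 19, 17]
The 5th element (1-indexed) is at index 4.
Value = 19
Final answer: 19


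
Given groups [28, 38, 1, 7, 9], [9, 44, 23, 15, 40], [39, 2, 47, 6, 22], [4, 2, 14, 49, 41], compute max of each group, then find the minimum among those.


Find max of each group:
  Group 1: [28, 38, 1, 7, 9] -> max = 38
  Group 2: [9, 44, 23, 15, 40] -> max = 44
  Group 3: [39, 2, 47, 6, 22] -> max = 47
  Group 4: [4, 2, 14, 49, 41] -> max = 49
Maxes: [38, 44, 47, 49]
Minimum of maxes = 38
Final answer: 38


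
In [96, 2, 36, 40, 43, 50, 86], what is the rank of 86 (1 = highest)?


Sort descending: [96, 86, 50, 43, 40, 36, 2]
Find 86 in the sorted list.
86 is at position 2.
Final answer: 2


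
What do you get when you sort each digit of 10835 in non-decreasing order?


The number 10835 has digits: 1, 0, 8, 3, 5
Sorted: 0, 1, 3, 5, 8
Joining the sorted digits gives the result.
Final answer: 01358


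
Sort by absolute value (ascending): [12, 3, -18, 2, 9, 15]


Compute absolute values:
  |12| = 12
  |3| = 3
  |-18| = 18
  |2| = 2
  |9| = 9
  |15| = 15
Absolute values in increasing order: 2 < 3 < 9 < 12 < 15 < 18
Listing the original numbers in that order gives the answer.
Final answer: [2, 3, 9, 12, 15, -18]


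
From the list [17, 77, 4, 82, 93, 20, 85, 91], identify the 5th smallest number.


Sort ascending: [4, 17, 20, 77, 82, 85, 91, 93]
The 5th element (1-indexed) is at index 4.
Value = 82
Final answer: 82


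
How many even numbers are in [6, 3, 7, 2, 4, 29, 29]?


Check each element:
  6 is even
  3 is odd
  7 is odd
  2 is even
  4 is even
  29 is odd
  29 is odd
Evens: [6, 2, 4]
Count of evens = 3
Final answer: 3


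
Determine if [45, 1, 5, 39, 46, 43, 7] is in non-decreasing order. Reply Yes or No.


Check consecutive pairs:
  45 <= 1? False
  1 <= 5? True
  5 <= 39? True
  39 <= 46? True
  46 <= 43? False
  43 <= 7? False
3 consecutive pair(s) are out of order, so the list is not sorted.
Final answer: No


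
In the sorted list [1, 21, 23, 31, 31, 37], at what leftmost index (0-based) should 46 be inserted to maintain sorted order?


List is sorted: [1, 21, 23, 31, 31, 37]
We need the leftmost position where 46 can be inserted, i.e. the first index whose element is >= 46 (or the end of the list if none is).
Binary search with low=0, high=6 (0-based indices):
  low=0, high=6, mid=3: a[3]=31 < 46, so low = 4
  low=4, high=6, mid=5: a[5]=37 < 46, so low = 6
Now low = high = 6, so the insertion index is 6.
Final answer: 6


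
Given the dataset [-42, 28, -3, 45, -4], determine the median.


First, sort the list: [-42, -4, -3, 28, 45]
The list has 5 elements (odd count).
The middle index is 2 (0-based), and the element there is -3.
Final answer: -3


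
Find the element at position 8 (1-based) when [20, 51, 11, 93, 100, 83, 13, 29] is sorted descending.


Sort descending: [100, 93, 83, 51, 29, 20, 13, 11]
The 8th element (1-indexed) is at index 7.
Value = 11
Final answer: 11


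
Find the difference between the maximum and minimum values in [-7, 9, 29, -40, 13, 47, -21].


Maximum value: 47
Minimum value: -40
Range = 47 - (-40) = 87
Final answer: 87


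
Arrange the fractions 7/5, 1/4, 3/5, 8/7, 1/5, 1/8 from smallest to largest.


Convert to decimal for comparison:
  7/5 = 1.4
  1/4 = 0.25
  3/5 = 0.6
  8/7 = 1.1429
  1/5 = 0.2
  1/8 = 0.125
Decimals in increasing order: 0.125 < 0.2 < 0.25 < 0.6 < 1.1429 < 1.4
Writing each back as its fraction gives the sorted order.
Final answer: 1/8, 1/5, 1/4, 3/5, 8/7, 7/5


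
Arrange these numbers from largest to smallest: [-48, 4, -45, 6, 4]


Original list: [-48, 4, -45, 6, 4]
Repeatedly take the largest remaining element:
  Remaining [-48, 4, -45, 6, 4] -> largest is 6
  Remaining [-48, 4, -45, 4] -> largest is 4
  Remaining [-48, -45, 4] -> largest is 4
  Remaining [-48, -45] -> largest is -45
  Remaining [-48] -> largest is -48
Collecting the picks in order gives the descending list.
Final answer: [6, 4, 4, -45, -48]


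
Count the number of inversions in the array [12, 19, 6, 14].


For each element, count the later elements that are smaller than it:
  12 (index 0): smaller elements after it = [6] -> 1
  19 (index 1): smaller elements after it = [6, 14] -> 2
  6 (index 2): smaller elements after it = [] -> 0
Total inversions = 1 + 2 + 0 = 3
Final answer: 3


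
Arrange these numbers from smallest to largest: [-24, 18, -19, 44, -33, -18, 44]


Original list: [-24, 18, -19, 44, -33, -18, 44]
Repeatedly take the smallest remaining element:
  Remaining [-24, 18, -19, 44, -33, -18, 44] -> smallest is -33
  Remaining [-24, 18, -19, 44, -18, 44] -> smallest is -24
  Remaining [18, -19, 44, -18, 44] -> smallest is -19
  Remaining [18, 44, -18, 44] -> smallest is -18
  Remaining [18, 44, 44] -> smallest is 18
  Remaining [44, 44] -> smallest is 44
  Remaining [44] -> smallest is 44
Collecting the picks in order gives the sorted list.
Final answer: [-33, -24, -19, -18, 18, 44, 44]


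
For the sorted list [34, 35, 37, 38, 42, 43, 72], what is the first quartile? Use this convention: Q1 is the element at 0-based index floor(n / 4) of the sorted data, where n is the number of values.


The list has n = 7 elements.
Q1 index = floor(7 / 4) = floor(1.75) = 1
Counting from index 0 in the sorted data, the element at index 1 is 35.
Final answer: 35


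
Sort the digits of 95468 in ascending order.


The number 95468 has digits: 9, 5, 4, 6, 8
Sorted: 4, 5, 6, 8, 9
Joining the sorted digits gives the result.
Final answer: 45689


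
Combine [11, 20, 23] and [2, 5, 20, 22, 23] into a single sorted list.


List A: [11, 20, 23]
List B: [2, 5, 20, 22, 23]
Repeatedly compare the front elements and take the smaller:
  11 vs 2 -> take 2
  11 vs 5 -> take 5
  11 vs 20 -> take 11
  20 vs 20 -> take 20
  23 vs 20 -> take 20
  23 vs 22 -> take 22
  23 vs 23 -> take 23
  A is exhausted; append the rest of B: [23]
Final answer: [2, 5, 11, 20, 20, 22, 23, 23]


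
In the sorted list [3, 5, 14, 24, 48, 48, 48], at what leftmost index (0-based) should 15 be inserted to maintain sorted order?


List is sorted: [3, 5, 14, 24, 48, 48, 48]
We need the leftmost position where 15 can be inserted, i.e. the first index whose element is >= 15 (or the end of the list if none is).
Binary search with low=0, high=7 (0-based indices):
  low=0, high=7, mid=3: a[3]=24 >= 15, so high = 3
  low=0, high=3, mid=1: a[1]=5 < 15, so low = 2
  low=2, high=3, mid=2: a[2]=14 < 15, so low = 3
Now low = high = 3, so the insertion index is 3.
Final answer: 3


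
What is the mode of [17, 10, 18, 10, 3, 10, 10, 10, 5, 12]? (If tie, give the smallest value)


Count the frequency of each value:
  3 appears 1 time(s)
  5 appears 1 time(s)
  10 appears 5 time(s)
  12 appears 1 time(s)
  17 appears 1 time(s)
  18 appears 1 time(s)
Maximum frequency is 5.
Only 10 reaches that frequency, so it is the mode.
Final answer: 10


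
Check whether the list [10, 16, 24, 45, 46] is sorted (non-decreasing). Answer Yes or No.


Check consecutive pairs:
  10 <= 16? True
  16 <= 24? True
  24 <= 45? True
  45 <= 46? True
Every consecutive pair is in order, so the list is non-decreasing.
Final answer: Yes


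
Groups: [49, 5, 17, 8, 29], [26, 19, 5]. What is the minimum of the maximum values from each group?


Find max of each group:
  Group 1: [49, 5, 17, 8, 29] -> max = 49
  Group 2: [26, 19, 5] -> max = 26
Maxes: [49, 26]
Minimum of maxes = 26
Final answer: 26


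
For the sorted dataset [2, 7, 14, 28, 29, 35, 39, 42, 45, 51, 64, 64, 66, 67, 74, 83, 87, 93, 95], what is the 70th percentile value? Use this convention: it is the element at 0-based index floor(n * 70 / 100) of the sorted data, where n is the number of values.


The dataset has n = 19 elements.
Index = floor(19 * 70 / 100) = floor(1330 / 100) = floor(13.3) = 13
Counting from index 0 in the sorted data, the element at index 13 is 67.
Final answer: 67


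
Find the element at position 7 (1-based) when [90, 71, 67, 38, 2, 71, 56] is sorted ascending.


Sort ascending: [2, 38, 56, 67, 71, 71, 90]
The 7th element (1-indexed) is at index 6.
Value = 90
Final answer: 90


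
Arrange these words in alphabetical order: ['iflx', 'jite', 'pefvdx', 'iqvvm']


Compare strings character by character (the first differing letter decides):
  'iflx' < 'iqvvm' since 'f' < 'q' at position 2
  'iqvvm' < 'jite' since 'i' < 'j' at position 1
  'jite' < 'pefvdx' since 'j' < 'p' at position 1
Chaining these comparisons gives the alphabetical order.
Final answer: ['iflx', 'iqvvm', 'jite', 'pefvdx']


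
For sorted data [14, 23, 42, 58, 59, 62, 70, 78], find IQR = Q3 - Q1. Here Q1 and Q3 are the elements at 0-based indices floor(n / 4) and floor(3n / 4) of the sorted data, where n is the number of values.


The data has n = 8 elements.
Q1 index = floor(8 / 4) = floor(2) = 2; Q3 index = floor(3 * 8 / 4) = floor(6) = 6
Q1 = element at index 2 = 42
Q3 = element at index 6 = 70
IQR = 70 - 42 = 28
Final answer: 28


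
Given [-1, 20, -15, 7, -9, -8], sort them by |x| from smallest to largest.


Compute absolute values:
  |-1| = 1
  |20| = 20
  |-15| = 15
  |7| = 7
  |-9| = 9
  |-8| = 8
Absolute values in increasing order: 1 < 7 < 8 < 9 < 15 < 20
Listing the original numbers in that order gives the answer.
Final answer: [-1, 7, -8, -9, -15, 20]


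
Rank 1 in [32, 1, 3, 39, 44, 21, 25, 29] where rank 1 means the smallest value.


Sort ascending: [1, 3, 21, 25, 29, 32, 39, 44]
Find 1 in the sorted list.
1 is at position 1 (1-indexed).
Final answer: 1


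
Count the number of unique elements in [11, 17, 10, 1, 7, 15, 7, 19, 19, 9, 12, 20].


List all unique values:
Distinct values: [1, 7, 9, 10, 11, 12, 15, 17, 19, 20]
Count = 10
Final answer: 10


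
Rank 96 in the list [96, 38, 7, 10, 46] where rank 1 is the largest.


Sort descending: [96, 46, 38, 10, 7]
Find 96 in the sorted list.
96 is at position 1.
Final answer: 1


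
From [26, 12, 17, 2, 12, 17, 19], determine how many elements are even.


Check each element:
  26 is even
  12 is even
  17 is odd
  2 is even
  12 is even
  17 is odd
  19 is odd
Evens: [26, 12, 2, 12]
Count of evens = 4
Final answer: 4


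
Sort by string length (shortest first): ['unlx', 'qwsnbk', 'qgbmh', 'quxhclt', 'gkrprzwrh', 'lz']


Compute lengths:
  'unlx' has length 4
  'qwsnbk' has length 6
  'qgbmh' has length 5
  'quxhclt' has length 7
  'gkrprzwrh' has length 9
  'lz' has length 2
Lengths in increasing order: 2 < 4 < 5 < 6 < 7 < 9
Listing the words in that order gives the answer.
Final answer: ['lz', 'unlx', 'qgbmh', 'qwsnbk', 'quxhclt', 'gkrprzwrh']


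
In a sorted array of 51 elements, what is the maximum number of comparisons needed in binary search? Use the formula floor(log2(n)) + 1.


Binary search halves the search space each step.
Maximum comparisons = floor(log2(51)) + 1
log2(51) = 5.6724
floor(log2(51)) = 5, so 5 + 1 = 6
Final answer: 6


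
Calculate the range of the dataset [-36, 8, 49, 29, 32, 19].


Maximum value: 49
Minimum value: -36
Range = 49 - (-36) = 85
Final answer: 85


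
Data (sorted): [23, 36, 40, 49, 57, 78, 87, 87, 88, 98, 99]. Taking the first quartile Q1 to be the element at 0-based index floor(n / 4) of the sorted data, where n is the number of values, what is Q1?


The list has n = 11 elements.
Q1 index = floor(11 / 4) = floor(2.75) = 2
Counting from index 0 in the sorted data, the element at index 2 is 40.
Final answer: 40


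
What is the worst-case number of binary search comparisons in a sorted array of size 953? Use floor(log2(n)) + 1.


Binary search halves the search space each step.
Maximum comparisons = floor(log2(953)) + 1
log2(953) = 9.8963
floor(log2(953)) = 9, so 9 + 1 = 10
Final answer: 10


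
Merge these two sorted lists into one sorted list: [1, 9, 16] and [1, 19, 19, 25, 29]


List A: [1, 9, 16]
List B: [1, 19, 19, 25, 29]
Repeatedly compare the front elements and take the smaller:
  1 vs 1 -> take 1
  9 vs 1 -> take 1
  9 vs 19 -> take 9
  16 vs 19 -> take 16
  A is exhausted; append the rest of B: [19, 19, 25, 29]
Final answer: [1, 1, 9, 16, 19, 19, 25, 29]


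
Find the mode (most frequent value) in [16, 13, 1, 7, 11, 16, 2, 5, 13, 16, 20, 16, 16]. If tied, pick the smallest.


Count the frequency of each value:
  1 appears 1 time(s)
  2 appears 1 time(s)
  5 appears 1 time(s)
  7 appears 1 time(s)
  11 appears 1 time(s)
  13 appears 2 time(s)
  16 appears 5 time(s)
  20 appears 1 time(s)
Maximum frequency is 5.
Only 16 reaches that frequency, so it is the mode.
Final answer: 16


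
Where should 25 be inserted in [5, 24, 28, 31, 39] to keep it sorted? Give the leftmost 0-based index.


List is sorted: [5, 24, 28, 31, 39]
We need the leftmost position where 25 can be inserted, i.e. the first index whose element is >= 25 (or the end of the list if none is).
Binary search with low=0, high=5 (0-based indices):
  low=0, high=5, mid=2: a[2]=28 >= 25, so high = 2
  low=0, high=2, mid=1: a[1]=24 < 25, so low = 2
Now low = high = 2, so the insertion index is 2.
Final answer: 2


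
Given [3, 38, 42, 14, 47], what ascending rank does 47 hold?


Sort ascending: [3, 14, 38, 42, 47]
Find 47 in the sorted list.
47 is at position 5 (1-indexed).
Final answer: 5


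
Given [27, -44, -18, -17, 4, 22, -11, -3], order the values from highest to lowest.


Original list: [27, -44, -18, -17, 4, 22, -11, -3]
Repeatedly take the largest remaining element:
  Remaining [27, -44, -18, -17, 4, 22, -11, -3] -> largest is 27
  Remaining [-44, -18, -17, 4, 22, -11, -3] -> largest is 22
  Remaining [-44, -18, -17, 4, -11, -3] -> largest is 4
  Remaining [-44, -18, -17, -11, -3] -> largest is -3
  Remaining [-44, -18, -17, -11] -> largest is -11
  Remaining [-44, -18, -17] -> largest is -17
  Remaining [-44, -18] -> largest is -18
  Remaining [-44] -> largest is -44
Collecting the picks in order gives the descending list.
Final answer: [27, 22, 4, -3, -11, -17, -18, -44]


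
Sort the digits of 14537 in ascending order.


The number 14537 has digits: 1, 4, 5, 3, 7
Sorted: 1, 3, 4, 5, 7
Joining the sorted digits gives the result.
Final answer: 13457


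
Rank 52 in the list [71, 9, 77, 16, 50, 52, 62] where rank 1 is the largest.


Sort descending: [77, 71, 62, 52, 50, 16, 9]
Find 52 in the sorted list.
52 is at position 4.
Final answer: 4


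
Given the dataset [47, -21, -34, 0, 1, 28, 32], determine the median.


First, sort the list: [-34, -21, 0, 1, 28, 32, 47]
The list has 7 elements (odd count).
The middle index is 3 (0-based), and the element there is 1.
Final answer: 1


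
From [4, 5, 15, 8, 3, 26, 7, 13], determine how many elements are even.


Check each element:
  4 is even
  5 is odd
  15 is odd
  8 is even
  3 is odd
  26 is even
  7 is odd
  13 is odd
Evens: [4, 8, 26]
Count of evens = 3
Final answer: 3


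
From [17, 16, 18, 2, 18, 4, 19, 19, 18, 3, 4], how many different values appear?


List all unique values:
Distinct values: [2, 3, 4, 16, 17, 18, 19]
Count = 7
Final answer: 7


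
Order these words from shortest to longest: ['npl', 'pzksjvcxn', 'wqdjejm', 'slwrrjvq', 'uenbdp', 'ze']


Compute lengths:
  'npl' has length 3
  'pzksjvcxn' has length 9
  'wqdjejm' has length 7
  'slwrrjvq' has length 8
  'uenbdp' has length 6
  'ze' has length 2
Lengths in increasing order: 2 < 3 < 6 < 7 < 8 < 9
Listing the words in that order gives the answer.
Final answer: ['ze', 'npl', 'uenbdp', 'wqdjejm', 'slwrrjvq', 'pzksjvcxn']


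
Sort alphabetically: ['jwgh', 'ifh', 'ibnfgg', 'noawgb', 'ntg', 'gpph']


Compare strings character by character (the first differing letter decides):
  'gpph' < 'ibnfgg' since 'g' < 'i' at position 1
  'ibnfgg' < 'ifh' since 'b' < 'f' at position 2
  'ifh' < 'jwgh' since 'i' < 'j' at position 1
  'jwgh' < 'noawgb' since 'j' < 'n' at position 1
  'noawgb' < 'ntg' since 'o' < 't' at position 2
Chaining these comparisons gives the alphabetical order.
Final answer: ['gpph', 'ibnfgg', 'ifh', 'jwgh', 'noawgb', 'ntg']


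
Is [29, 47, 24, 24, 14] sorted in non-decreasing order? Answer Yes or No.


Check consecutive pairs:
  29 <= 47? True
  47 <= 24? False
  24 <= 24? True
  24 <= 14? False
2 consecutive pair(s) are out of order, so the list is not sorted.
Final answer: No


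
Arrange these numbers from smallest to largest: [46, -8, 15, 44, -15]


Original list: [46, -8, 15, 44, -15]
Repeatedly take the smallest remaining element:
  Remaining [46, -8, 15, 44, -15] -> smallest is -15
  Remaining [46, -8, 15, 44] -> smallest is -8
  Remaining [46, 15, 44] -> smallest is 15
  Remaining [46, 44] -> smallest is 44
  Remaining [46] -> smallest is 46
Collecting the picks in order gives the sorted list.
Final answer: [-15, -8, 15, 44, 46]


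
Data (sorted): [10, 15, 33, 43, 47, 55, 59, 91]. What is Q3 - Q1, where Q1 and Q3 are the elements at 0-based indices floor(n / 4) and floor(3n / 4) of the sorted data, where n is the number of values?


The data has n = 8 elements.
Q1 index = floor(8 / 4) = floor(2) = 2; Q3 index = floor(3 * 8 / 4) = floor(6) = 6
Q1 = element at index 2 = 33
Q3 = element at index 6 = 59
IQR = 59 - 33 = 26
Final answer: 26


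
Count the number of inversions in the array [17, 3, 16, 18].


For each element, count the later elements that are smaller than it:
  17 (index 0): smaller elements after it = [3, 16] -> 2
  3 (index 1): smaller elements after it = [] -> 0
  16 (index 2): smaller elements after it = [] -> 0
Total inversions = 2 + 0 + 0 = 2
Final answer: 2


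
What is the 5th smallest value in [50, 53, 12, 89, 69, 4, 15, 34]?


Sort ascending: [4, 12, 15, 34, 50, 53, 69, 89]
The 5th element (1-indexed) is at index 4.
Value = 50
Final answer: 50


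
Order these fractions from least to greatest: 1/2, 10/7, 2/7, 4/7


Convert to decimal for comparison:
  1/2 = 0.5
  10/7 = 1.4286
  2/7 = 0.2857
  4/7 = 0.5714
Decimals in increasing order: 0.2857 < 0.5 < 0.5714 < 1.4286
Writing each back as its fraction gives the sorted order.
Final answer: 2/7, 1/2, 4/7, 10/7


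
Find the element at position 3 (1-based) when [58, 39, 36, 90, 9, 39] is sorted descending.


Sort descending: [90, 58, 39, 39, 36, 9]
The 3rd element (1-indexed) is at index 2.
Value = 39
Final answer: 39


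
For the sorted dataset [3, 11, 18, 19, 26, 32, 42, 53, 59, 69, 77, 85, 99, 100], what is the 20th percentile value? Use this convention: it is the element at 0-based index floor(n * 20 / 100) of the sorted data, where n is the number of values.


The dataset has n = 14 elements.
Index = floor(14 * 20 / 100) = floor(280 / 100) = floor(2.8) = 2
Counting from index 0 in the sorted data, the element at index 2 is 18.
Final answer: 18


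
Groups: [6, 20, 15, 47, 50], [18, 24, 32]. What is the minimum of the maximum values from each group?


Find max of each group:
  Group 1: [6, 20, 15, 47, 50] -> max = 50
  Group 2: [18, 24, 32] -> max = 32
Maxes: [50, 32]
Minimum of maxes = 32
Final answer: 32


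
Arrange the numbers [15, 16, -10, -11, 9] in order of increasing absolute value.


Compute absolute values:
  |15| = 15
  |16| = 16
  |-10| = 10
  |-11| = 11
  |9| = 9
Absolute values in increasing order: 9 < 10 < 11 < 15 < 16
Listing the original numbers in that order gives the answer.
Final answer: [9, -10, -11, 15, 16]


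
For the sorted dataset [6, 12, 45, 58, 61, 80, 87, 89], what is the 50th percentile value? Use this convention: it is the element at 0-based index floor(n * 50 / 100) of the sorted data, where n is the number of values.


The dataset has n = 8 elements.
Index = floor(8 * 50 / 100) = floor(400 / 100) = floor(4) = 4
Counting from index 0 in the sorted data, the element at index 4 is 61.
Final answer: 61


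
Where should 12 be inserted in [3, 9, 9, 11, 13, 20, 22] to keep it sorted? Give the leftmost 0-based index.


List is sorted: [3, 9, 9, 11, 13, 20, 22]
We need the leftmost position where 12 can be inserted, i.e. the first index whose element is >= 12 (or the end of the list if none is).
Binary search with low=0, high=7 (0-based indices):
  low=0, high=7, mid=3: a[3]=11 < 12, so low = 4
  low=4, high=7, mid=5: a[5]=20 >= 12, so high = 5
  low=4, high=5, mid=4: a[4]=13 >= 12, so high = 4
Now low = high = 4, so the insertion index is 4.
Final answer: 4


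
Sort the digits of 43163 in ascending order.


The number 43163 has digits: 4, 3, 1, 6, 3
Sorted: 1, 3, 3, 4, 6
Joining the sorted digits gives the result.
Final answer: 13346


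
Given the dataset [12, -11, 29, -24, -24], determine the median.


First, sort the list: [-24, -24, -11, 12, 29]
The list has 5 elements (odd count).
The middle index is 2 (0-based), and the element there is -11.
Final answer: -11


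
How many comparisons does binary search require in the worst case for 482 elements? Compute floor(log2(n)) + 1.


Binary search halves the search space each step.
Maximum comparisons = floor(log2(482)) + 1
log2(482) = 8.9129
floor(log2(482)) = 8, so 8 + 1 = 9
Final answer: 9


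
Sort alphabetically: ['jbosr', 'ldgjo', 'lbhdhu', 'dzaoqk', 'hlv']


Compare strings character by character (the first differing letter decides):
  'dzaoqk' < 'hlv' since 'd' < 'h' at position 1
  'hlv' < 'jbosr' since 'h' < 'j' at position 1
  'jbosr' < 'lbhdhu' since 'j' < 'l' at position 1
  'lbhdhu' < 'ldgjo' since 'b' < 'd' at position 2
Chaining these comparisons gives the alphabetical order.
Final answer: ['dzaoqk', 'hlv', 'jbosr', 'lbhdhu', 'ldgjo']


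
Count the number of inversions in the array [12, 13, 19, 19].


For each element, count the later elements that are smaller than it:
  12 (index 0): smaller elements after it = [] -> 0
  13 (index 1): smaller elements after it = [] -> 0
  19 (index 2): smaller elements after it = [] -> 0
Total inversions = 0 + 0 + 0 = 0
Final answer: 0


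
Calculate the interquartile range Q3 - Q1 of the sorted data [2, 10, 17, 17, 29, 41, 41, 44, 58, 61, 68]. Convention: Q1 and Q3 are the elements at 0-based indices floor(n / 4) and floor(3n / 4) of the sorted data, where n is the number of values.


The data has n = 11 elements.
Q1 index = floor(11 / 4) = floor(2.75) = 2; Q3 index = floor(3 * 11 / 4) = floor(8.25) = 8
Q1 = element at index 2 = 17
Q3 = element at index 8 = 58
IQR = 58 - 17 = 41
Final answer: 41


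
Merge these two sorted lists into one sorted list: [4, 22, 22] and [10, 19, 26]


List A: [4, 22, 22]
List B: [10, 19, 26]
Repeatedly compare the front elements and take the smaller:
  4 vs 10 -> take 4
  22 vs 10 -> take 10
  22 vs 19 -> take 19
  22 vs 26 -> take 22
  22 vs 26 -> take 22
  A is exhausted; append the rest of B: [26]
Final answer: [4, 10, 19, 22, 22, 26]


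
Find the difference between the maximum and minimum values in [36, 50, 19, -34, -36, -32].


Maximum value: 50
Minimum value: -36
Range = 50 - (-36) = 86
Final answer: 86


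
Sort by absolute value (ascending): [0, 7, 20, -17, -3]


Compute absolute values:
  |0| = 0
  |7| = 7
  |20| = 20
  |-17| = 17
  |-3| = 3
Absolute values in increasing order: 0 < 3 < 7 < 17 < 20
Listing the original numbers in that order gives the answer.
Final answer: [0, -3, 7, -17, 20]


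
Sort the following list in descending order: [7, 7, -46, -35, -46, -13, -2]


Original list: [7, 7, -46, -35, -46, -13, -2]
Repeatedly take the largest remaining element:
  Remaining [7, 7, -46, -35, -46, -13, -2] -> largest is 7
  Remaining [7, -46, -35, -46, -13, -2] -> largest is 7
  Remaining [-46, -35, -46, -13, -2] -> largest is -2
  Remaining [-46, -35, -46, -13] -> largest is -13
  Remaining [-46, -35, -46] -> largest is -35
  Remaining [-46, -46] -> largest is -46
  Remaining [-46] -> largest is -46
Collecting the picks in order gives the descending list.
Final answer: [7, 7, -2, -13, -35, -46, -46]


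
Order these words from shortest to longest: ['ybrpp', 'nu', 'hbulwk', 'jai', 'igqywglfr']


Compute lengths:
  'ybrpp' has length 5
  'nu' has length 2
  'hbulwk' has length 6
  'jai' has length 3
  'igqywglfr' has length 9
Lengths in increasing order: 2 < 3 < 5 < 6 < 9
Listing the words in that order gives the answer.
Final answer: ['nu', 'jai', 'ybrpp', 'hbulwk', 'igqywglfr']


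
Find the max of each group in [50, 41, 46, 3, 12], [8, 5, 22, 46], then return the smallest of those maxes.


Find max of each group:
  Group 1: [50, 41, 46, 3, 12] -> max = 50
  Group 2: [8, 5, 22, 46] -> max = 46
Maxes: [50, 46]
Minimum of maxes = 46
Final answer: 46


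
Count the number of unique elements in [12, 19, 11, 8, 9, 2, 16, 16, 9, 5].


List all unique values:
Distinct values: [2, 5, 8, 9, 11, 12, 16, 19]
Count = 8
Final answer: 8


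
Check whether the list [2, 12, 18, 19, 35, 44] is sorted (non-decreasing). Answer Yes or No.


Check consecutive pairs:
  2 <= 12? True
  12 <= 18? True
  18 <= 19? True
  19 <= 35? True
  35 <= 44? True
Every consecutive pair is in order, so the list is non-decreasing.
Final answer: Yes


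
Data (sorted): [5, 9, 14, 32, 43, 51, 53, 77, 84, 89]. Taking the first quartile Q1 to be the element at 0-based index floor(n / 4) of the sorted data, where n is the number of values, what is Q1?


The list has n = 10 elements.
Q1 index = floor(10 / 4) = floor(2.5) = 2
Counting from index 0 in the sorted data, the element at index 2 is 14.
Final answer: 14
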